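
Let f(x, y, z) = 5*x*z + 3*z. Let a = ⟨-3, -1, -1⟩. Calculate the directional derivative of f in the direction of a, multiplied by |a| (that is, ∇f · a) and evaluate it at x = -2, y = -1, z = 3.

-38

∂f/∂x = 5*z
∂f/∂y = 0
∂f/∂z = 5*x + 3
∇f at (-2, -1, 3) = (15, 0, -7)
∇f · a = (15)(-3) + (0)(-1) + (-7)(-1) = -38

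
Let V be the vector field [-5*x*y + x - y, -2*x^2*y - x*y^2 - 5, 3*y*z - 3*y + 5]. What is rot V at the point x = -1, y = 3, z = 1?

(0, 0, -1)

(∇×V)₁ = ∂V₃/∂y − ∂V₂/∂z = 3*z - 3
(∇×V)₂ = ∂V₁/∂z − ∂V₃/∂x = 0
(∇×V)₃ = ∂V₂/∂x − ∂V₁/∂y = -4*x*y + 5*x - y^2 + 1
∇×V = (3*z - 3, 0, -4*x*y + 5*x - y^2 + 1)
At (-1, 3, 1): (0, 0, -1).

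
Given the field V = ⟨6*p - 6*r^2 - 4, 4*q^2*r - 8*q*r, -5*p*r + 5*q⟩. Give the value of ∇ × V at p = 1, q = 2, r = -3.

(5, 21, 0)

(∇×V)₁ = ∂V₃/∂q − ∂V₂/∂r = -4*q^2 + 8*q + 5
(∇×V)₂ = ∂V₁/∂r − ∂V₃/∂p = -7*r
(∇×V)₃ = ∂V₂/∂p − ∂V₁/∂q = 0
∇×V = (-4*q^2 + 8*q + 5, -7*r, 0)
At (1, 2, -3): (5, 21, 0).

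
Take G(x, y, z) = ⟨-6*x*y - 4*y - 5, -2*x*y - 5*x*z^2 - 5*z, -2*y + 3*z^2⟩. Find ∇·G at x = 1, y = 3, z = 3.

-2

∂G₁/∂x = -6*y
∂G₂/∂y = -2*x
∂G₃/∂z = 6*z
∇·G = -2*x - 6*y + 6*z
At (1, 3, 3): -2.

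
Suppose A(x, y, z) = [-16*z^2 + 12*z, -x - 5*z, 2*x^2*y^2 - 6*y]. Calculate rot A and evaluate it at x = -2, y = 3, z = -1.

(∇×A)₁ = ∂A₃/∂y − ∂A₂/∂z = 4*x^2*y - 1
(∇×A)₂ = ∂A₁/∂z − ∂A₃/∂x = -4*x*y^2 - 32*z + 12
(∇×A)₃ = ∂A₂/∂x − ∂A₁/∂y = -1
∇×A = (4*x^2*y - 1, -4*x*y^2 - 32*z + 12, -1)
At (-2, 3, -1): (47, 116, -1).

(47, 116, -1)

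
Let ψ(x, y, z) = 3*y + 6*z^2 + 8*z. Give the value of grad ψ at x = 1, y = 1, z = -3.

∂ψ/∂x = 0
∂ψ/∂y = 3
∂ψ/∂z = 12*z + 8
∇ψ = (0, 3, 12*z + 8)
At (1, 1, -3): (0, 3, -28).

(0, 3, -28)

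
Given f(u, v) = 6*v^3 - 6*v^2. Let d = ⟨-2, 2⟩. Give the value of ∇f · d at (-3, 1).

12

∂f/∂u = 0
∂f/∂v = 18*v^2 - 12*v
∇f at (-3, 1) = (0, 6)
∇f · d = (0)(-2) + (6)(2) = 12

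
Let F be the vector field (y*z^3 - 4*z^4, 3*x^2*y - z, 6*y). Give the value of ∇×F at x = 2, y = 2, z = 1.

(∇×F)₁ = ∂F₃/∂y − ∂F₂/∂z = 7
(∇×F)₂ = ∂F₁/∂z − ∂F₃/∂x = 3*y*z^2 - 16*z^3
(∇×F)₃ = ∂F₂/∂x − ∂F₁/∂y = 6*x*y - z^3
∇×F = (7, 3*y*z^2 - 16*z^3, 6*x*y - z^3)
At (2, 2, 1): (7, -10, 23).

(7, -10, 23)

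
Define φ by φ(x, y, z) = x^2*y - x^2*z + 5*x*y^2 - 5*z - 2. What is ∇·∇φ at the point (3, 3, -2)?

40

∂²φ/∂x² = 2*(y - z)
∂²φ/∂y² = 10*x
∂²φ/∂z² = 0
∇²φ = 10*x + 2*y - 2*z
At (3, 3, -2): 40.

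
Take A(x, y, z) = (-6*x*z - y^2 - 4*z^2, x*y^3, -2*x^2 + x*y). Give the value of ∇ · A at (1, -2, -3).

∂A₁/∂x = -6*z
∂A₂/∂y = 3*x*y^2
∂A₃/∂z = 0
∇·A = 3*x*y^2 - 6*z
At (1, -2, -3): 30.

30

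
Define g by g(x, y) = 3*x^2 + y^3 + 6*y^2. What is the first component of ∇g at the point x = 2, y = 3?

(∇g)_1 = ∂g/∂x = 6*x
At (2, 3): 12.

12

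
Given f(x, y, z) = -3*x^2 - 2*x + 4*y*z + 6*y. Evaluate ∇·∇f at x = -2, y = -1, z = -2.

-6

∂²f/∂x² = -6
∂²f/∂y² = 0
∂²f/∂z² = 0
∇²f = -6
At (-2, -1, -2): -6.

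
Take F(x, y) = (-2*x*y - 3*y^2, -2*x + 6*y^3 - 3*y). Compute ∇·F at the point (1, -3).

∂F₁/∂x = -2*y
∂F₂/∂y = 18*y^2 - 3
∇·F = 18*y^2 - 2*y - 3
At (1, -3): 165.

165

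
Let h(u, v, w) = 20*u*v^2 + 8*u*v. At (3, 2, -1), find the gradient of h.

(96, 264, 0)

∂h/∂u = 20*v^2 + 8*v
∂h/∂v = 40*u*v + 8*u
∂h/∂w = 0
∇h = (20*v^2 + 8*v, 40*u*v + 8*u, 0)
At (3, 2, -1): (96, 264, 0).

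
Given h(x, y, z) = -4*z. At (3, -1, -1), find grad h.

∂h/∂x = 0
∂h/∂y = 0
∂h/∂z = -4
∇h = (0, 0, -4)
At (3, -1, -1): (0, 0, -4).

(0, 0, -4)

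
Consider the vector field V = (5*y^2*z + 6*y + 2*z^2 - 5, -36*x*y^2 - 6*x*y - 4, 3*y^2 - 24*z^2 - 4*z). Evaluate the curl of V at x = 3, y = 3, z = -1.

(18, 41, -318)

(∇×V)₁ = ∂V₃/∂y − ∂V₂/∂z = 6*y
(∇×V)₂ = ∂V₁/∂z − ∂V₃/∂x = 5*y^2 + 4*z
(∇×V)₃ = ∂V₂/∂x − ∂V₁/∂y = -36*y^2 - 10*y*z - 6*y - 6
∇×V = (6*y, 5*y^2 + 4*z, -36*y^2 - 10*y*z - 6*y - 6)
At (3, 3, -1): (18, 41, -318).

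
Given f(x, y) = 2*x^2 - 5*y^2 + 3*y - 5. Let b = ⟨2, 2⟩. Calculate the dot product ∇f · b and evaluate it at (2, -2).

62

∂f/∂x = 4*x
∂f/∂y = -10*y + 3
∇f at (2, -2) = (8, 23)
∇f · b = (8)(2) + (23)(2) = 62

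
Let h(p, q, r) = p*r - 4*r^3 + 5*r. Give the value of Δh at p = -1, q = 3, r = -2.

∂²h/∂p² = 0
∂²h/∂q² = 0
∂²h/∂r² = -24*r
∇²h = -24*r
At (-1, 3, -2): 48.

48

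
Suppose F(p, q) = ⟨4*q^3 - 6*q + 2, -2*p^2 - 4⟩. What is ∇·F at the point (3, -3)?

0

∂F₁/∂p = 0
∂F₂/∂q = 0
∇·F = 0
At (3, -3): 0.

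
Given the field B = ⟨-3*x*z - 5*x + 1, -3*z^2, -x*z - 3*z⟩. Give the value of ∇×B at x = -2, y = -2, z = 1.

(6, 7, 0)

(∇×B)₁ = ∂B₃/∂y − ∂B₂/∂z = 6*z
(∇×B)₂ = ∂B₁/∂z − ∂B₃/∂x = -3*x + z
(∇×B)₃ = ∂B₂/∂x − ∂B₁/∂y = 0
∇×B = (6*z, -3*x + z, 0)
At (-2, -2, 1): (6, 7, 0).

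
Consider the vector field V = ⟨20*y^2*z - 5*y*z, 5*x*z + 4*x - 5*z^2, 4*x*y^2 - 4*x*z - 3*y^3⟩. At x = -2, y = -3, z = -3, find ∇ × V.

(∇×V)₁ = ∂V₃/∂y − ∂V₂/∂z = 8*x*y - 5*x - 9*y^2 + 10*z
(∇×V)₂ = ∂V₁/∂z − ∂V₃/∂x = 16*y^2 - 5*y + 4*z
(∇×V)₃ = ∂V₂/∂x − ∂V₁/∂y = -40*y*z + 10*z + 4
∇×V = (8*x*y - 5*x - 9*y^2 + 10*z, 16*y^2 - 5*y + 4*z, -40*y*z + 10*z + 4)
At (-2, -3, -3): (-53, 147, -386).

(-53, 147, -386)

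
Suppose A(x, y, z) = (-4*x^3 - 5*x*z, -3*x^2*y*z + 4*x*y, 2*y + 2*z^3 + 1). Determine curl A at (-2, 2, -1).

(26, 10, -16)

(∇×A)₁ = ∂A₃/∂y − ∂A₂/∂z = 3*x^2*y + 2
(∇×A)₂ = ∂A₁/∂z − ∂A₃/∂x = -5*x
(∇×A)₃ = ∂A₂/∂x − ∂A₁/∂y = -6*x*y*z + 4*y
∇×A = (3*x^2*y + 2, -5*x, -6*x*y*z + 4*y)
At (-2, 2, -1): (26, 10, -16).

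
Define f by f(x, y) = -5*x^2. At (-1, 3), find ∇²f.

∂²f/∂x² = -10
∂²f/∂y² = 0
∇²f = -10
At (-1, 3): -10.

-10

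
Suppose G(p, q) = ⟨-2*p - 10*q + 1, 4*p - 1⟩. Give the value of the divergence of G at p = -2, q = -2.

∂G₁/∂p = -2
∂G₂/∂q = 0
∇·G = -2
At (-2, -2): -2.

-2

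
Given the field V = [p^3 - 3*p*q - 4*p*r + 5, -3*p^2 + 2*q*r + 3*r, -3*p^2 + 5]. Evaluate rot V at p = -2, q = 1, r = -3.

(-5, -4, 6)

(∇×V)₁ = ∂V₃/∂q − ∂V₂/∂r = -2*q - 3
(∇×V)₂ = ∂V₁/∂r − ∂V₃/∂p = 2*p
(∇×V)₃ = ∂V₂/∂p − ∂V₁/∂q = -3*p
∇×V = (-2*q - 3, 2*p, -3*p)
At (-2, 1, -3): (-5, -4, 6).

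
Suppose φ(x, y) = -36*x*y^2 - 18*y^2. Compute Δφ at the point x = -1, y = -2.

36

∂²φ/∂x² = 0
∂²φ/∂y² = -36*(2*x + 1)
∇²φ = -72*x - 36
At (-1, -2): 36.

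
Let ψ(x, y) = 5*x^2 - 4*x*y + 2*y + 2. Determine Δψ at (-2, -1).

10

∂²ψ/∂x² = 10
∂²ψ/∂y² = 0
∇²ψ = 10
At (-2, -1): 10.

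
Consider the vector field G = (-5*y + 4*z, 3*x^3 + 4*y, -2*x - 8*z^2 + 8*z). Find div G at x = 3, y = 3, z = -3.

∂G₁/∂x = 0
∂G₂/∂y = 4
∂G₃/∂z = -16*z + 8
∇·G = -16*z + 12
At (3, 3, -3): 60.

60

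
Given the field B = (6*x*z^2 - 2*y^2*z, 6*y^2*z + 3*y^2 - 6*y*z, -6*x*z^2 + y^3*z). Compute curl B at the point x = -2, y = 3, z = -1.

(∇×B)₁ = ∂B₃/∂y − ∂B₂/∂z = 3*y^2*z - 6*y^2 + 6*y
(∇×B)₂ = ∂B₁/∂z − ∂B₃/∂x = 12*x*z - 2*y^2 + 6*z^2
(∇×B)₃ = ∂B₂/∂x − ∂B₁/∂y = 4*y*z
∇×B = (3*y^2*z - 6*y^2 + 6*y, 12*x*z - 2*y^2 + 6*z^2, 4*y*z)
At (-2, 3, -1): (-63, 12, -12).

(-63, 12, -12)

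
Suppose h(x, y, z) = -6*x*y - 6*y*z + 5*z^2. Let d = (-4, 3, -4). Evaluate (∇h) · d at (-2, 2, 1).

∂h/∂x = -6*y
∂h/∂y = -6*x - 6*z
∂h/∂z = -6*y + 10*z
∇h at (-2, 2, 1) = (-12, 6, -2)
∇h · d = (-12)(-4) + (6)(3) + (-2)(-4) = 74

74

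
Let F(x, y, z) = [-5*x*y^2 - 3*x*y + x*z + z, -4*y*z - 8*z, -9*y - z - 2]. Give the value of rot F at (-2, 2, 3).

(∇×F)₁ = ∂F₃/∂y − ∂F₂/∂z = 4*y - 1
(∇×F)₂ = ∂F₁/∂z − ∂F₃/∂x = x + 1
(∇×F)₃ = ∂F₂/∂x − ∂F₁/∂y = 10*x*y + 3*x
∇×F = (4*y - 1, x + 1, 10*x*y + 3*x)
At (-2, 2, 3): (7, -1, -46).

(7, -1, -46)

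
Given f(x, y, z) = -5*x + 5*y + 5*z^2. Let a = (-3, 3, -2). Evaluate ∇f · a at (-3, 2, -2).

∂f/∂x = -5
∂f/∂y = 5
∂f/∂z = 10*z
∇f at (-3, 2, -2) = (-5, 5, -20)
∇f · a = (-5)(-3) + (5)(3) + (-20)(-2) = 70

70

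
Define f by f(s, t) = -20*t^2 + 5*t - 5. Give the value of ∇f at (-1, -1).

∂f/∂s = 0
∂f/∂t = -40*t + 5
∇f = (0, -40*t + 5)
At (-1, -1): (0, 45).

(0, 45)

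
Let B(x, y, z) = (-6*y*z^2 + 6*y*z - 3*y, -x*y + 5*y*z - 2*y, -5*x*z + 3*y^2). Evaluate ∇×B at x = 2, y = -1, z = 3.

(-1, 45, 40)

(∇×B)₁ = ∂B₃/∂y − ∂B₂/∂z = y
(∇×B)₂ = ∂B₁/∂z − ∂B₃/∂x = -12*y*z + 6*y + 5*z
(∇×B)₃ = ∂B₂/∂x − ∂B₁/∂y = -y + 6*z^2 - 6*z + 3
∇×B = (y, -12*y*z + 6*y + 5*z, -y + 6*z^2 - 6*z + 3)
At (2, -1, 3): (-1, 45, 40).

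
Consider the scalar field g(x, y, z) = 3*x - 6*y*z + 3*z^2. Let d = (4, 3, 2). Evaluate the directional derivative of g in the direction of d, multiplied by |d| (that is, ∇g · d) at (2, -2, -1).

42

∂g/∂x = 3
∂g/∂y = -6*z
∂g/∂z = -6*y + 6*z
∇g at (2, -2, -1) = (3, 6, 6)
∇g · d = (3)(4) + (6)(3) + (6)(2) = 42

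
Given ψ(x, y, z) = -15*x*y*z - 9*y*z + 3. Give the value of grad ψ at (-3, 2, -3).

∂ψ/∂x = -15*y*z
∂ψ/∂y = -15*x*z - 9*z
∂ψ/∂z = -15*x*y - 9*y
∇ψ = (-15*y*z, -15*x*z - 9*z, -15*x*y - 9*y)
At (-3, 2, -3): (90, -108, 72).

(90, -108, 72)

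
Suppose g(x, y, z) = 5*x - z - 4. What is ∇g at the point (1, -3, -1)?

∂g/∂x = 5
∂g/∂y = 0
∂g/∂z = -1
∇g = (5, 0, -1)
At (1, -3, -1): (5, 0, -1).

(5, 0, -1)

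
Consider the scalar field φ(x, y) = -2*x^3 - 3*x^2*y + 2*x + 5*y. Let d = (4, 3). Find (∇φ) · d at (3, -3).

-58

∂φ/∂x = -6*x^2 - 6*x*y + 2
∂φ/∂y = -3*x^2 + 5
∇φ at (3, -3) = (2, -22)
∇φ · d = (2)(4) + (-22)(3) = -58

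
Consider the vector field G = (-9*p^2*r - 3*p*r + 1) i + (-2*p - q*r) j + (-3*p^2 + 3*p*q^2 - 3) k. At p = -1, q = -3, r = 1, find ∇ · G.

14

∂G₁/∂p = -18*p*r - 3*r
∂G₂/∂q = -r
∂G₃/∂r = 0
∇·G = -18*p*r - 4*r
At (-1, -3, 1): 14.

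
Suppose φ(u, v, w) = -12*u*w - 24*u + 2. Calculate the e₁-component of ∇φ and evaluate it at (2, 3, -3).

12

(∇φ)_1 = ∂φ/∂u = -12*w - 24
At (2, 3, -3): 12.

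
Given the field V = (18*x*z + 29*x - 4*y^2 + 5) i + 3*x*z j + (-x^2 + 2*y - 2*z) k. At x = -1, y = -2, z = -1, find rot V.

(∇×V)₁ = ∂V₃/∂y − ∂V₂/∂z = -3*x + 2
(∇×V)₂ = ∂V₁/∂z − ∂V₃/∂x = 20*x
(∇×V)₃ = ∂V₂/∂x − ∂V₁/∂y = 8*y + 3*z
∇×V = (-3*x + 2, 20*x, 8*y + 3*z)
At (-1, -2, -1): (5, -20, -19).

(5, -20, -19)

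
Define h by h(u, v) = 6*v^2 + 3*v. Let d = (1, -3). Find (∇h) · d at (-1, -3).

∂h/∂u = 0
∂h/∂v = 12*v + 3
∇h at (-1, -3) = (0, -33)
∇h · d = (0)(1) + (-33)(-3) = 99

99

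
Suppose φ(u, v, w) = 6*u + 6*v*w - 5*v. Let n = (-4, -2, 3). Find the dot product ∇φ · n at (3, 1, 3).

-32

∂φ/∂u = 6
∂φ/∂v = 6*w - 5
∂φ/∂w = 6*v
∇φ at (3, 1, 3) = (6, 13, 6)
∇φ · n = (6)(-4) + (13)(-2) + (6)(3) = -32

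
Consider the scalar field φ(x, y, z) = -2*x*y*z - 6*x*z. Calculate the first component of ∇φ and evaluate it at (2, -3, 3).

0

(∇φ)_1 = ∂φ/∂x = -2*y*z - 6*z
At (2, -3, 3): 0.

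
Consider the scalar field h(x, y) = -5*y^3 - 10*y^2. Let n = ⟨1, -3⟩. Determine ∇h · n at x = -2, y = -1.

-15

∂h/∂x = 0
∂h/∂y = -15*y^2 - 20*y
∇h at (-2, -1) = (0, 5)
∇h · n = (0)(1) + (5)(-3) = -15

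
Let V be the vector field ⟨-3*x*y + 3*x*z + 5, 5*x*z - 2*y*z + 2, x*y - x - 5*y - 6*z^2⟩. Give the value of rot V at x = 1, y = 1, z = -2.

(-7, 3, -7)

(∇×V)₁ = ∂V₃/∂y − ∂V₂/∂z = -4*x + 2*y - 5
(∇×V)₂ = ∂V₁/∂z − ∂V₃/∂x = 3*x - y + 1
(∇×V)₃ = ∂V₂/∂x − ∂V₁/∂y = 3*x + 5*z
∇×V = (-4*x + 2*y - 5, 3*x - y + 1, 3*x + 5*z)
At (1, 1, -2): (-7, 3, -7).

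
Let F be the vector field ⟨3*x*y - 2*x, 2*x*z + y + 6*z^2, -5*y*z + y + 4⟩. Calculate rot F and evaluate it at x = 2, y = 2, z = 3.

(-54, 0, 0)

(∇×F)₁ = ∂F₃/∂y − ∂F₂/∂z = -2*x - 17*z + 1
(∇×F)₂ = ∂F₁/∂z − ∂F₃/∂x = 0
(∇×F)₃ = ∂F₂/∂x − ∂F₁/∂y = -3*x + 2*z
∇×F = (-2*x - 17*z + 1, 0, -3*x + 2*z)
At (2, 2, 3): (-54, 0, 0).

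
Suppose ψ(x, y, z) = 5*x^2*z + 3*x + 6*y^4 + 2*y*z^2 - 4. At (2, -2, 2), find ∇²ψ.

300

∂²ψ/∂x² = 10*z
∂²ψ/∂y² = 72*y^2
∂²ψ/∂z² = 4*y
∇²ψ = 72*y^2 + 4*y + 10*z
At (2, -2, 2): 300.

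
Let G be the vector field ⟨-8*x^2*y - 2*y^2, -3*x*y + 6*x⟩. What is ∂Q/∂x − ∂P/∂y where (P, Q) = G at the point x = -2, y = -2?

∂G₂/∂x = -3*y + 6
∂G₁/∂y = -8*x^2 - 4*y
Scalar curl = 8*x^2 + y + 6
At (-2, -2): 36.

36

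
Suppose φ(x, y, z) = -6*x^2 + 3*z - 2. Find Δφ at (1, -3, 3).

-12

∂²φ/∂x² = -12
∂²φ/∂y² = 0
∂²φ/∂z² = 0
∇²φ = -12
At (1, -3, 3): -12.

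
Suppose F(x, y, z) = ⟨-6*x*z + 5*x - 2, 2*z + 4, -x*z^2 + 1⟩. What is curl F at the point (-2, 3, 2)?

(-2, 16, 0)

(∇×F)₁ = ∂F₃/∂y − ∂F₂/∂z = -2
(∇×F)₂ = ∂F₁/∂z − ∂F₃/∂x = -6*x + z^2
(∇×F)₃ = ∂F₂/∂x − ∂F₁/∂y = 0
∇×F = (-2, -6*x + z^2, 0)
At (-2, 3, 2): (-2, 16, 0).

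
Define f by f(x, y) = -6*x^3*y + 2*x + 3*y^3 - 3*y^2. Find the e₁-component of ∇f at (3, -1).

164

(∇f)_1 = ∂f/∂x = -18*x^2*y + 2
At (3, -1): 164.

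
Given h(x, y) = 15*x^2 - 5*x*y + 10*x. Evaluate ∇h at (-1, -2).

∂h/∂x = 30*x - 5*y + 10
∂h/∂y = -5*x
∇h = (30*x - 5*y + 10, -5*x)
At (-1, -2): (-10, 5).

(-10, 5)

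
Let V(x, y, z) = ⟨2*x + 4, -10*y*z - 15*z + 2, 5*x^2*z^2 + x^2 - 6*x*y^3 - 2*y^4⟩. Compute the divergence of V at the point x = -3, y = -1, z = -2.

∂V₁/∂x = 2
∂V₂/∂y = -10*z
∂V₃/∂z = 10*x^2*z
∇·V = 10*x^2*z - 10*z + 2
At (-3, -1, -2): -158.

-158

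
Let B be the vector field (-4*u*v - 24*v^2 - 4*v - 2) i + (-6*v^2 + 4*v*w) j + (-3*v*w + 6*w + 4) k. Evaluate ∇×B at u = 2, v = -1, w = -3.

(∇×B)₁ = ∂B₃/∂v − ∂B₂/∂w = -4*v - 3*w
(∇×B)₂ = ∂B₁/∂w − ∂B₃/∂u = 0
(∇×B)₃ = ∂B₂/∂u − ∂B₁/∂v = 4*u + 48*v + 4
∇×B = (-4*v - 3*w, 0, 4*u + 48*v + 4)
At (2, -1, -3): (13, 0, -36).

(13, 0, -36)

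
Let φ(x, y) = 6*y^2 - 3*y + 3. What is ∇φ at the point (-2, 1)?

(0, 9)

∂φ/∂x = 0
∂φ/∂y = 12*y - 3
∇φ = (0, 12*y - 3)
At (-2, 1): (0, 9).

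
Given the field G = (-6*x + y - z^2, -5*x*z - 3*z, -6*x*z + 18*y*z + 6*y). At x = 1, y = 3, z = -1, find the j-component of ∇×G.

(∇×G)_2 = ∂G₁/∂z − ∂G₃/∂x
= -2*z − (-6*z)
= 4*z
At (1, 3, -1): -4.

-4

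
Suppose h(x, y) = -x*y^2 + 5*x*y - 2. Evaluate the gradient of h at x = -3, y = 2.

(6, -3)

∂h/∂x = -y^2 + 5*y
∂h/∂y = -2*x*y + 5*x
∇h = (-y^2 + 5*y, -2*x*y + 5*x)
At (-3, 2): (6, -3).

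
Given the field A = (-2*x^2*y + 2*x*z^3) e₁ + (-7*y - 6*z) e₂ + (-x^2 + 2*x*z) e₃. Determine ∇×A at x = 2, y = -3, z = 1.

(∇×A)₁ = ∂A₃/∂y − ∂A₂/∂z = 6
(∇×A)₂ = ∂A₁/∂z − ∂A₃/∂x = 6*x*z^2 + 2*x - 2*z
(∇×A)₃ = ∂A₂/∂x − ∂A₁/∂y = 2*x^2
∇×A = (6, 6*x*z^2 + 2*x - 2*z, 2*x^2)
At (2, -3, 1): (6, 14, 8).

(6, 14, 8)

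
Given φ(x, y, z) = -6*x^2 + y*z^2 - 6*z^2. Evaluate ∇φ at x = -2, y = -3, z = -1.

(24, 1, 18)

∂φ/∂x = -12*x
∂φ/∂y = z^2
∂φ/∂z = 2*y*z - 12*z
∇φ = (-12*x, z^2, 2*y*z - 12*z)
At (-2, -3, -1): (24, 1, 18).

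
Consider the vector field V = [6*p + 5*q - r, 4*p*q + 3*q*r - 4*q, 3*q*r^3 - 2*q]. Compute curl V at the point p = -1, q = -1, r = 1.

(4, -1, -9)

(∇×V)₁ = ∂V₃/∂q − ∂V₂/∂r = -3*q + 3*r^3 - 2
(∇×V)₂ = ∂V₁/∂r − ∂V₃/∂p = -1
(∇×V)₃ = ∂V₂/∂p − ∂V₁/∂q = 4*q - 5
∇×V = (-3*q + 3*r^3 - 2, -1, 4*q - 5)
At (-1, -1, 1): (4, -1, -9).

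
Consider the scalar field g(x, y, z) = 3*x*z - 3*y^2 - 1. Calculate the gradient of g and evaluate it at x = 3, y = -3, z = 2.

(6, 18, 9)

∂g/∂x = 3*z
∂g/∂y = -6*y
∂g/∂z = 3*x
∇g = (3*z, -6*y, 3*x)
At (3, -3, 2): (6, 18, 9).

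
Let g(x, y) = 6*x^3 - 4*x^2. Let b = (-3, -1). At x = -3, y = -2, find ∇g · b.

∂g/∂x = 18*x^2 - 8*x
∂g/∂y = 0
∇g at (-3, -2) = (186, 0)
∇g · b = (186)(-3) + (0)(-1) = -558

-558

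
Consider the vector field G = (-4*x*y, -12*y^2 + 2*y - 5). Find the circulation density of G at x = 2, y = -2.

∂G₂/∂x = 0
∂G₁/∂y = -4*x
Scalar curl = 4*x
At (2, -2): 8.

8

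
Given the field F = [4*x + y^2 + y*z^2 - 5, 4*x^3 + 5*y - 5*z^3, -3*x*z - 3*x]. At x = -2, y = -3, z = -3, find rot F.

(135, 12, 45)

(∇×F)₁ = ∂F₃/∂y − ∂F₂/∂z = 15*z^2
(∇×F)₂ = ∂F₁/∂z − ∂F₃/∂x = 2*y*z + 3*z + 3
(∇×F)₃ = ∂F₂/∂x − ∂F₁/∂y = 12*x^2 - 2*y - z^2
∇×F = (15*z^2, 2*y*z + 3*z + 3, 12*x^2 - 2*y - z^2)
At (-2, -3, -3): (135, 12, 45).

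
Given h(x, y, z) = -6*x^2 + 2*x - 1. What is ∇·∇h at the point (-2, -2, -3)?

-12

∂²h/∂x² = -12
∂²h/∂y² = 0
∂²h/∂z² = 0
∇²h = -12
At (-2, -2, -3): -12.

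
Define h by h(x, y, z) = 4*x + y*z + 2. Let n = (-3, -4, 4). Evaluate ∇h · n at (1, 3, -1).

∂h/∂x = 4
∂h/∂y = z
∂h/∂z = y
∇h at (1, 3, -1) = (4, -1, 3)
∇h · n = (4)(-3) + (-1)(-4) + (3)(4) = 4

4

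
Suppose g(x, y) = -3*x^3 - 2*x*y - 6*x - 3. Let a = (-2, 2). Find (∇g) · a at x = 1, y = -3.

14

∂g/∂x = -9*x^2 - 2*y - 6
∂g/∂y = -2*x
∇g at (1, -3) = (-9, -2)
∇g · a = (-9)(-2) + (-2)(2) = 14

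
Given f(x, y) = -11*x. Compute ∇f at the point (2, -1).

∂f/∂x = -11
∂f/∂y = 0
∇f = (-11, 0)
At (2, -1): (-11, 0).

(-11, 0)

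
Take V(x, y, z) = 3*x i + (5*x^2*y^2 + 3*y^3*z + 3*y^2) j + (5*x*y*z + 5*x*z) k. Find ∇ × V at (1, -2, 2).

(∇×V)₁ = ∂V₃/∂y − ∂V₂/∂z = 5*x*z - 3*y^3
(∇×V)₂ = ∂V₁/∂z − ∂V₃/∂x = -5*y*z - 5*z
(∇×V)₃ = ∂V₂/∂x − ∂V₁/∂y = 10*x*y^2
∇×V = (5*x*z - 3*y^3, -5*y*z - 5*z, 10*x*y^2)
At (1, -2, 2): (34, 10, 40).

(34, 10, 40)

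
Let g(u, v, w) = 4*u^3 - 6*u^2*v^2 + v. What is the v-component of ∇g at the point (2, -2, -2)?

(∇g)_2 = ∂g/∂v = -12*u^2*v + 1
At (2, -2, -2): 97.

97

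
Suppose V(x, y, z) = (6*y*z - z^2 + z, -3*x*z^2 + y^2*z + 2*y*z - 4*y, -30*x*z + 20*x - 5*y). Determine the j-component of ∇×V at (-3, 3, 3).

83

(∇×V)_2 = ∂V₁/∂z − ∂V₃/∂x
= 6*y - 2*z + 1 − (-30*z + 20)
= 6*y + 28*z - 19
At (-3, 3, 3): 83.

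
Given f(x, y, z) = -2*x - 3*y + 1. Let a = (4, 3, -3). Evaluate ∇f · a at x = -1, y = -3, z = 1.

∂f/∂x = -2
∂f/∂y = -3
∂f/∂z = 0
∇f at (-1, -3, 1) = (-2, -3, 0)
∇f · a = (-2)(4) + (-3)(3) + (0)(-3) = -17

-17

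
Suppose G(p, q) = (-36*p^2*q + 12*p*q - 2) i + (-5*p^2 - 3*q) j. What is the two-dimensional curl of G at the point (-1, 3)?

58

∂G₂/∂p = -10*p
∂G₁/∂q = -36*p^2 + 12*p
Scalar curl = 36*p^2 - 22*p
At (-1, 3): 58.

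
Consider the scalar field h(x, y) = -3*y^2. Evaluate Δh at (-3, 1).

∂²h/∂x² = 0
∂²h/∂y² = -6
∇²h = -6
At (-3, 1): -6.

-6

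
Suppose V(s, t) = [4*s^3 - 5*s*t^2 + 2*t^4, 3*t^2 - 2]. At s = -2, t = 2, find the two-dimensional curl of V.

-104

∂V₂/∂s = 0
∂V₁/∂t = -10*s*t + 8*t^3
Scalar curl = 10*s*t - 8*t^3
At (-2, 2): -104.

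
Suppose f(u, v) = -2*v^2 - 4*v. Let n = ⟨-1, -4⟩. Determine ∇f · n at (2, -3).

∂f/∂u = 0
∂f/∂v = -4*v - 4
∇f at (2, -3) = (0, 8)
∇f · n = (0)(-1) + (8)(-4) = -32

-32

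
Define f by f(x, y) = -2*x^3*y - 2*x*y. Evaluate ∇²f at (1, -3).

36

∂²f/∂x² = -12*x*y
∂²f/∂y² = 0
∇²f = -12*x*y
At (1, -3): 36.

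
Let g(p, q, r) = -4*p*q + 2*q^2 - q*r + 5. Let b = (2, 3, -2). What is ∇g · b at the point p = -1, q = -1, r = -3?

15

∂g/∂p = -4*q
∂g/∂q = -4*p + 4*q - r
∂g/∂r = -q
∇g at (-1, -1, -3) = (4, 3, 1)
∇g · b = (4)(2) + (3)(3) + (1)(-2) = 15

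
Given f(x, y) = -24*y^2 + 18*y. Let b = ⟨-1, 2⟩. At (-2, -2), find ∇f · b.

228

∂f/∂x = 0
∂f/∂y = -48*y + 18
∇f at (-2, -2) = (0, 114)
∇f · b = (0)(-1) + (114)(2) = 228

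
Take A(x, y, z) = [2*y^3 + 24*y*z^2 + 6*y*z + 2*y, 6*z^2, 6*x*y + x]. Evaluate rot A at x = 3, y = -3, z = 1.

(∇×A)₁ = ∂A₃/∂y − ∂A₂/∂z = 6*x - 12*z
(∇×A)₂ = ∂A₁/∂z − ∂A₃/∂x = 48*y*z - 1
(∇×A)₃ = ∂A₂/∂x − ∂A₁/∂y = -6*y^2 - 24*z^2 - 6*z - 2
∇×A = (6*x - 12*z, 48*y*z - 1, -6*y^2 - 24*z^2 - 6*z - 2)
At (3, -3, 1): (6, -145, -86).

(6, -145, -86)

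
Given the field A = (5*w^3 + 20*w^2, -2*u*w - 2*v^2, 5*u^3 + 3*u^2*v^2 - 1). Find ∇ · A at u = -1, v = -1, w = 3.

∂A₁/∂u = 0
∂A₂/∂v = -4*v
∂A₃/∂w = 0
∇·A = -4*v
At (-1, -1, 3): 4.

4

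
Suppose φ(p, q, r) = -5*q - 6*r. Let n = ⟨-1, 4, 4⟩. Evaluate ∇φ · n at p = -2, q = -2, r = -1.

∂φ/∂p = 0
∂φ/∂q = -5
∂φ/∂r = -6
∇φ at (-2, -2, -1) = (0, -5, -6)
∇φ · n = (0)(-1) + (-5)(4) + (-6)(4) = -44

-44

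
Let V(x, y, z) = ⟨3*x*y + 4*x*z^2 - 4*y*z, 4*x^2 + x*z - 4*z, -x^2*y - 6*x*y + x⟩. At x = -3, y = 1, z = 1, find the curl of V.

(∇×V)₁ = ∂V₃/∂y − ∂V₂/∂z = -x^2 - 7*x + 4
(∇×V)₂ = ∂V₁/∂z − ∂V₃/∂x = 2*x*y + 8*x*z + 2*y - 1
(∇×V)₃ = ∂V₂/∂x − ∂V₁/∂y = 5*x + 5*z
∇×V = (-x^2 - 7*x + 4, 2*x*y + 8*x*z + 2*y - 1, 5*x + 5*z)
At (-3, 1, 1): (16, -29, -10).

(16, -29, -10)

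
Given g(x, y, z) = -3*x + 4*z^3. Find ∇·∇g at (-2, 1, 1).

24

∂²g/∂x² = 0
∂²g/∂y² = 0
∂²g/∂z² = 24*z
∇²g = 24*z
At (-2, 1, 1): 24.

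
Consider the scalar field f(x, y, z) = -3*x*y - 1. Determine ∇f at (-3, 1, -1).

∂f/∂x = -3*y
∂f/∂y = -3*x
∂f/∂z = 0
∇f = (-3*y, -3*x, 0)
At (-3, 1, -1): (-3, 9, 0).

(-3, 9, 0)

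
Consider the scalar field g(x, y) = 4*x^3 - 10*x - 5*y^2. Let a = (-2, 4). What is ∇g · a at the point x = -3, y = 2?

∂g/∂x = 12*x^2 - 10
∂g/∂y = -10*y
∇g at (-3, 2) = (98, -20)
∇g · a = (98)(-2) + (-20)(4) = -276

-276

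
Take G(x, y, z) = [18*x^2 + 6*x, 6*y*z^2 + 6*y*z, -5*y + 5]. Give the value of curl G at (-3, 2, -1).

(7, 0, 0)

(∇×G)₁ = ∂G₃/∂y − ∂G₂/∂z = -12*y*z - 6*y - 5
(∇×G)₂ = ∂G₁/∂z − ∂G₃/∂x = 0
(∇×G)₃ = ∂G₂/∂x − ∂G₁/∂y = 0
∇×G = (-12*y*z - 6*y - 5, 0, 0)
At (-3, 2, -1): (7, 0, 0).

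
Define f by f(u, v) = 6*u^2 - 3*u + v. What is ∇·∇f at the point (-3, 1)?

12

∂²f/∂u² = 12
∂²f/∂v² = 0
∇²f = 12
At (-3, 1): 12.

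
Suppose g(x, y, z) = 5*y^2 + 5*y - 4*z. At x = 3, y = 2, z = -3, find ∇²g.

∂²g/∂x² = 0
∂²g/∂y² = 10
∂²g/∂z² = 0
∇²g = 10
At (3, 2, -3): 10.

10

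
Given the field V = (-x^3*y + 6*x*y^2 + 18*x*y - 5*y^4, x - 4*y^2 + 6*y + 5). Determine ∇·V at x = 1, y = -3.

39

∂V₁/∂x = -3*x^2*y + 6*y^2 + 18*y
∂V₂/∂y = -8*y + 6
∇·V = -3*x^2*y + 6*y^2 + 10*y + 6
At (1, -3): 39.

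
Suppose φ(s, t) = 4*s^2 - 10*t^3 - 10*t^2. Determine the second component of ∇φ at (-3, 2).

-160

(∇φ)_2 = ∂φ/∂t = -30*t^2 - 20*t
At (-3, 2): -160.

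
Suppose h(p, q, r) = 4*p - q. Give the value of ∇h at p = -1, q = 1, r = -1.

∂h/∂p = 4
∂h/∂q = -1
∂h/∂r = 0
∇h = (4, -1, 0)
At (-1, 1, -1): (4, -1, 0).

(4, -1, 0)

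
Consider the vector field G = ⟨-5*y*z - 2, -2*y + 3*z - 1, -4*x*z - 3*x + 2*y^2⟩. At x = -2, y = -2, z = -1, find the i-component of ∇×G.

-11

(∇×G)_1 = ∂G₃/∂y − ∂G₂/∂z
= 4*y − (3)
= 4*y - 3
At (-2, -2, -1): -11.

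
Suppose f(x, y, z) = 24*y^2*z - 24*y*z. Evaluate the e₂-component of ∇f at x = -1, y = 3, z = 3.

360

(∇f)_2 = ∂f/∂y = 48*y*z - 24*z
At (-1, 3, 3): 360.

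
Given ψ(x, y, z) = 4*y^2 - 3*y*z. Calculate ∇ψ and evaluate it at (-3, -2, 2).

(0, -22, 6)

∂ψ/∂x = 0
∂ψ/∂y = 8*y - 3*z
∂ψ/∂z = -3*y
∇ψ = (0, 8*y - 3*z, -3*y)
At (-3, -2, 2): (0, -22, 6).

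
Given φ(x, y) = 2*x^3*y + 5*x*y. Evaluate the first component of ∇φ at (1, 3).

33

(∇φ)_1 = ∂φ/∂x = 6*x^2*y + 5*y
At (1, 3): 33.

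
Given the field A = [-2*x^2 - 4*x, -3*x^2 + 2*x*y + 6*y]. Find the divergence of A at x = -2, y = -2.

∂A₁/∂x = -4*x - 4
∂A₂/∂y = 2*x + 6
∇·A = -2*x + 2
At (-2, -2): 6.

6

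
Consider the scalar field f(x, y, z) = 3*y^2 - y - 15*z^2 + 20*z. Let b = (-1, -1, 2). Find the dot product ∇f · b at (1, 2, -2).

∂f/∂x = 0
∂f/∂y = 6*y - 1
∂f/∂z = -30*z + 20
∇f at (1, 2, -2) = (0, 11, 80)
∇f · b = (0)(-1) + (11)(-1) + (80)(2) = 149

149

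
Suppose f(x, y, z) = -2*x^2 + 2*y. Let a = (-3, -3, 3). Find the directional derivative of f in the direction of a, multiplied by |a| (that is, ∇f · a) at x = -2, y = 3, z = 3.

-30

∂f/∂x = -4*x
∂f/∂y = 2
∂f/∂z = 0
∇f at (-2, 3, 3) = (8, 2, 0)
∇f · a = (8)(-3) + (2)(-3) + (0)(3) = -30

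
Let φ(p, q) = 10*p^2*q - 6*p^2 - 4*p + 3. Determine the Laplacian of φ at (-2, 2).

28

∂²φ/∂p² = 4*(5*q - 3)
∂²φ/∂q² = 0
∇²φ = 20*q - 12
At (-2, 2): 28.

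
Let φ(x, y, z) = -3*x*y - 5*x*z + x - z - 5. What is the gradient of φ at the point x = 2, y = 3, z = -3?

(7, -6, -11)

∂φ/∂x = -3*y - 5*z + 1
∂φ/∂y = -3*x
∂φ/∂z = -5*x - 1
∇φ = (-3*y - 5*z + 1, -3*x, -5*x - 1)
At (2, 3, -3): (7, -6, -11).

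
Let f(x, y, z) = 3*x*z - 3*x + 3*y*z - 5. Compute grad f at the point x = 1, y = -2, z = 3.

(6, 9, -3)

∂f/∂x = 3*z - 3
∂f/∂y = 3*z
∂f/∂z = 3*x + 3*y
∇f = (3*z - 3, 3*z, 3*x + 3*y)
At (1, -2, 3): (6, 9, -3).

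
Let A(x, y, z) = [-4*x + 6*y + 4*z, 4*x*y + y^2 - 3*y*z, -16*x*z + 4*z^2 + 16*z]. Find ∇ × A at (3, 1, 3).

(3, 52, -2)

(∇×A)₁ = ∂A₃/∂y − ∂A₂/∂z = 3*y
(∇×A)₂ = ∂A₁/∂z − ∂A₃/∂x = 16*z + 4
(∇×A)₃ = ∂A₂/∂x − ∂A₁/∂y = 4*y - 6
∇×A = (3*y, 16*z + 4, 4*y - 6)
At (3, 1, 3): (3, 52, -2).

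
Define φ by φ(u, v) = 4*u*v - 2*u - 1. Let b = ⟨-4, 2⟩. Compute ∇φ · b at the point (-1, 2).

∂φ/∂u = 4*v - 2
∂φ/∂v = 4*u
∇φ at (-1, 2) = (6, -4)
∇φ · b = (6)(-4) + (-4)(2) = -32

-32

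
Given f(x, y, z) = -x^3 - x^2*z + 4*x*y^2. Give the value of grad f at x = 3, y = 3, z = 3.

(-9, 72, -9)

∂f/∂x = -3*x^2 - 2*x*z + 4*y^2
∂f/∂y = 8*x*y
∂f/∂z = -x^2
∇f = (-3*x^2 - 2*x*z + 4*y^2, 8*x*y, -x^2)
At (3, 3, 3): (-9, 72, -9).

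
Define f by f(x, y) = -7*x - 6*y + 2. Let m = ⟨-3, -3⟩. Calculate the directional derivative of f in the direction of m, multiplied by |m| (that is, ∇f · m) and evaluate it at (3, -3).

39

∂f/∂x = -7
∂f/∂y = -6
∇f at (3, -3) = (-7, -6)
∇f · m = (-7)(-3) + (-6)(-3) = 39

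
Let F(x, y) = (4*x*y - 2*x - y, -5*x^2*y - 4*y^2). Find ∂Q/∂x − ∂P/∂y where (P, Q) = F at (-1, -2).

∂F₂/∂x = -10*x*y
∂F₁/∂y = 4*x - 1
Scalar curl = -10*x*y - 4*x + 1
At (-1, -2): -15.

-15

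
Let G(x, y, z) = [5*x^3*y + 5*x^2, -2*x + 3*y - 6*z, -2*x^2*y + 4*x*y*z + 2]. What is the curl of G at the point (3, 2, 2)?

(12, 8, -137)

(∇×G)₁ = ∂G₃/∂y − ∂G₂/∂z = -2*x^2 + 4*x*z + 6
(∇×G)₂ = ∂G₁/∂z − ∂G₃/∂x = 4*x*y - 4*y*z
(∇×G)₃ = ∂G₂/∂x − ∂G₁/∂y = -5*x^3 - 2
∇×G = (-2*x^2 + 4*x*z + 6, 4*x*y - 4*y*z, -5*x^3 - 2)
At (3, 2, 2): (12, 8, -137).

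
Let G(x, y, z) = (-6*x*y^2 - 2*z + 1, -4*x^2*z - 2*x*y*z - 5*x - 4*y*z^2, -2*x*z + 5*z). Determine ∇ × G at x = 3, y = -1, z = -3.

(54, -8, 25)

(∇×G)₁ = ∂G₃/∂y − ∂G₂/∂z = 4*x^2 + 2*x*y + 8*y*z
(∇×G)₂ = ∂G₁/∂z − ∂G₃/∂x = 2*z - 2
(∇×G)₃ = ∂G₂/∂x − ∂G₁/∂y = 12*x*y - 8*x*z - 2*y*z - 5
∇×G = (4*x^2 + 2*x*y + 8*y*z, 2*z - 2, 12*x*y - 8*x*z - 2*y*z - 5)
At (3, -1, -3): (54, -8, 25).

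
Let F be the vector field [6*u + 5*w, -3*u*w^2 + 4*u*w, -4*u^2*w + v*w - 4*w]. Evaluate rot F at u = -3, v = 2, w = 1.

(∇×F)₁ = ∂F₃/∂v − ∂F₂/∂w = 6*u*w - 4*u + w
(∇×F)₂ = ∂F₁/∂w − ∂F₃/∂u = 8*u*w + 5
(∇×F)₃ = ∂F₂/∂u − ∂F₁/∂v = -3*w^2 + 4*w
∇×F = (6*u*w - 4*u + w, 8*u*w + 5, -3*w^2 + 4*w)
At (-3, 2, 1): (-5, -19, 1).

(-5, -19, 1)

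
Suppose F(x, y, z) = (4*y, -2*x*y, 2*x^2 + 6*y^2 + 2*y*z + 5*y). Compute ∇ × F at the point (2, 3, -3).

(∇×F)₁ = ∂F₃/∂y − ∂F₂/∂z = 12*y + 2*z + 5
(∇×F)₂ = ∂F₁/∂z − ∂F₃/∂x = -4*x
(∇×F)₃ = ∂F₂/∂x − ∂F₁/∂y = -2*y - 4
∇×F = (12*y + 2*z + 5, -4*x, -2*y - 4)
At (2, 3, -3): (35, -8, -10).

(35, -8, -10)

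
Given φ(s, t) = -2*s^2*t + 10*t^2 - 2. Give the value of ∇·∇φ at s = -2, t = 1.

16

∂²φ/∂s² = -4*t
∂²φ/∂t² = 20
∇²φ = -4*t + 20
At (-2, 1): 16.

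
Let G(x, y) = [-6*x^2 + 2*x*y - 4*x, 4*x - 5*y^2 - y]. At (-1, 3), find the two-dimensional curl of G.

6

∂G₂/∂x = 4
∂G₁/∂y = 2*x
Scalar curl = -2*x + 4
At (-1, 3): 6.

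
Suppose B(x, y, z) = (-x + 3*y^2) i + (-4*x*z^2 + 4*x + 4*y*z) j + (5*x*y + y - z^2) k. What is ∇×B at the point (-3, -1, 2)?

(-58, 5, -6)

(∇×B)₁ = ∂B₃/∂y − ∂B₂/∂z = 8*x*z + 5*x - 4*y + 1
(∇×B)₂ = ∂B₁/∂z − ∂B₃/∂x = -5*y
(∇×B)₃ = ∂B₂/∂x − ∂B₁/∂y = -6*y - 4*z^2 + 4
∇×B = (8*x*z + 5*x - 4*y + 1, -5*y, -6*y - 4*z^2 + 4)
At (-3, -1, 2): (-58, 5, -6).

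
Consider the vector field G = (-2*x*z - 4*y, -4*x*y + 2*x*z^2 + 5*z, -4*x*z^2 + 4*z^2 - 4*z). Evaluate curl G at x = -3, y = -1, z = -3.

(-41, 42, 26)

(∇×G)₁ = ∂G₃/∂y − ∂G₂/∂z = -4*x*z - 5
(∇×G)₂ = ∂G₁/∂z − ∂G₃/∂x = -2*x + 4*z^2
(∇×G)₃ = ∂G₂/∂x − ∂G₁/∂y = -4*y + 2*z^2 + 4
∇×G = (-4*x*z - 5, -2*x + 4*z^2, -4*y + 2*z^2 + 4)
At (-3, -1, -3): (-41, 42, 26).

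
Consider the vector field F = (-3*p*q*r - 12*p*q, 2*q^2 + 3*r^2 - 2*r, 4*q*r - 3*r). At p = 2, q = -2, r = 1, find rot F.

(0, 12, 30)

(∇×F)₁ = ∂F₃/∂q − ∂F₂/∂r = -2*r + 2
(∇×F)₂ = ∂F₁/∂r − ∂F₃/∂p = -3*p*q
(∇×F)₃ = ∂F₂/∂p − ∂F₁/∂q = 3*p*r + 12*p
∇×F = (-2*r + 2, -3*p*q, 3*p*r + 12*p)
At (2, -2, 1): (0, 12, 30).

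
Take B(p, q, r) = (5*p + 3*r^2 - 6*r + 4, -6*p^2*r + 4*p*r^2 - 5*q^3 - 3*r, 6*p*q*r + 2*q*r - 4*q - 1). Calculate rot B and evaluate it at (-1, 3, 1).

(∇×B)₁ = ∂B₃/∂q − ∂B₂/∂r = 6*p^2 - 2*p*r + 2*r - 1
(∇×B)₂ = ∂B₁/∂r − ∂B₃/∂p = -6*q*r + 6*r - 6
(∇×B)₃ = ∂B₂/∂p − ∂B₁/∂q = -12*p*r + 4*r^2
∇×B = (6*p^2 - 2*p*r + 2*r - 1, -6*q*r + 6*r - 6, -12*p*r + 4*r^2)
At (-1, 3, 1): (9, -18, 16).

(9, -18, 16)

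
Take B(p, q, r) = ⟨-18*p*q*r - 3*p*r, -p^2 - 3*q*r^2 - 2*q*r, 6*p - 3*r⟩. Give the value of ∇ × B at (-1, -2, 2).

(-28, -39, -34)

(∇×B)₁ = ∂B₃/∂q − ∂B₂/∂r = 6*q*r + 2*q
(∇×B)₂ = ∂B₁/∂r − ∂B₃/∂p = -18*p*q - 3*p - 6
(∇×B)₃ = ∂B₂/∂p − ∂B₁/∂q = 18*p*r - 2*p
∇×B = (6*q*r + 2*q, -18*p*q - 3*p - 6, 18*p*r - 2*p)
At (-1, -2, 2): (-28, -39, -34).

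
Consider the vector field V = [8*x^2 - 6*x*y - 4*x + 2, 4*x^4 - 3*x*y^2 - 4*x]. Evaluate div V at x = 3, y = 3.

-28

∂V₁/∂x = 16*x - 6*y - 4
∂V₂/∂y = -6*x*y
∇·V = -6*x*y + 16*x - 6*y - 4
At (3, 3): -28.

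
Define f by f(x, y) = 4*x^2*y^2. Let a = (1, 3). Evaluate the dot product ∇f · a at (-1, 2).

∂f/∂x = 8*x*y^2
∂f/∂y = 8*x^2*y
∇f at (-1, 2) = (-32, 16)
∇f · a = (-32)(1) + (16)(3) = 16

16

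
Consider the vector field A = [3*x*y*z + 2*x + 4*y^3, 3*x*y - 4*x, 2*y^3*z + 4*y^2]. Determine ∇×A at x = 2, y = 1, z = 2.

(∇×A)₁ = ∂A₃/∂y − ∂A₂/∂z = 6*y^2*z + 8*y
(∇×A)₂ = ∂A₁/∂z − ∂A₃/∂x = 3*x*y
(∇×A)₃ = ∂A₂/∂x − ∂A₁/∂y = -3*x*z - 12*y^2 + 3*y - 4
∇×A = (6*y^2*z + 8*y, 3*x*y, -3*x*z - 12*y^2 + 3*y - 4)
At (2, 1, 2): (20, 6, -25).

(20, 6, -25)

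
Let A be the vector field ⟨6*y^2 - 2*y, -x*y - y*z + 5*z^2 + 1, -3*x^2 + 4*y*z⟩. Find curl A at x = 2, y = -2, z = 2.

(∇×A)₁ = ∂A₃/∂y − ∂A₂/∂z = y - 6*z
(∇×A)₂ = ∂A₁/∂z − ∂A₃/∂x = 6*x
(∇×A)₃ = ∂A₂/∂x − ∂A₁/∂y = -13*y + 2
∇×A = (y - 6*z, 6*x, -13*y + 2)
At (2, -2, 2): (-14, 12, 28).

(-14, 12, 28)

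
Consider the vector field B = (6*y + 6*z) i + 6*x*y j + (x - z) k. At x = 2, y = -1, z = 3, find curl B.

(0, 5, -12)

(∇×B)₁ = ∂B₃/∂y − ∂B₂/∂z = 0
(∇×B)₂ = ∂B₁/∂z − ∂B₃/∂x = 5
(∇×B)₃ = ∂B₂/∂x − ∂B₁/∂y = 6*y - 6
∇×B = (0, 5, 6*y - 6)
At (2, -1, 3): (0, 5, -12).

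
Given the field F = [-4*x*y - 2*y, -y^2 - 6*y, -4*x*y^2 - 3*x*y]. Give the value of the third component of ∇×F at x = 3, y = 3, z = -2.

(∇×F)_3 = ∂F₂/∂x − ∂F₁/∂y
= 0 − (-4*x - 2)
= 4*x + 2
At (3, 3, -2): 14.

14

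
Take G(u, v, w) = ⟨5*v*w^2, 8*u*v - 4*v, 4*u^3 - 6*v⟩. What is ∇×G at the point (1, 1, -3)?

(-6, -42, -37)

(∇×G)₁ = ∂G₃/∂v − ∂G₂/∂w = -6
(∇×G)₂ = ∂G₁/∂w − ∂G₃/∂u = -12*u^2 + 10*v*w
(∇×G)₃ = ∂G₂/∂u − ∂G₁/∂v = 8*v - 5*w^2
∇×G = (-6, -12*u^2 + 10*v*w, 8*v - 5*w^2)
At (1, 1, -3): (-6, -42, -37).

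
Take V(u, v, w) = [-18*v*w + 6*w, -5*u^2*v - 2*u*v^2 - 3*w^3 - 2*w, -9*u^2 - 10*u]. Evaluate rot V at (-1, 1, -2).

(∇×V)₁ = ∂V₃/∂v − ∂V₂/∂w = 9*w^2 + 2
(∇×V)₂ = ∂V₁/∂w − ∂V₃/∂u = 18*u - 18*v + 16
(∇×V)₃ = ∂V₂/∂u − ∂V₁/∂v = -10*u*v - 2*v^2 + 18*w
∇×V = (9*w^2 + 2, 18*u - 18*v + 16, -10*u*v - 2*v^2 + 18*w)
At (-1, 1, -2): (38, -20, -28).

(38, -20, -28)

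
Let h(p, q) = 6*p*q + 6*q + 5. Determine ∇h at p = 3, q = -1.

∂h/∂p = 6*q
∂h/∂q = 6*p + 6
∇h = (6*q, 6*p + 6)
At (3, -1): (-6, 24).

(-6, 24)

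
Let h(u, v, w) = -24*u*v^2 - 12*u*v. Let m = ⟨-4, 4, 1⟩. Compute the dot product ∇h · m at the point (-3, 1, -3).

∂h/∂u = -24*v^2 - 12*v
∂h/∂v = -48*u*v - 12*u
∂h/∂w = 0
∇h at (-3, 1, -3) = (-36, 180, 0)
∇h · m = (-36)(-4) + (180)(4) + (0)(1) = 864

864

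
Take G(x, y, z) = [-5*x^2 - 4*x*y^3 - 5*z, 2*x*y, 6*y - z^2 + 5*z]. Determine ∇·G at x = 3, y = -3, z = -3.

95

∂G₁/∂x = -10*x - 4*y^3
∂G₂/∂y = 2*x
∂G₃/∂z = -2*z + 5
∇·G = -8*x - 4*y^3 - 2*z + 5
At (3, -3, -3): 95.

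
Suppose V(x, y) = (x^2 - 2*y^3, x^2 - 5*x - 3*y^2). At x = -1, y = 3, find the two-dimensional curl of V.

∂V₂/∂x = 2*x - 5
∂V₁/∂y = -6*y^2
Scalar curl = 2*x + 6*y^2 - 5
At (-1, 3): 47.

47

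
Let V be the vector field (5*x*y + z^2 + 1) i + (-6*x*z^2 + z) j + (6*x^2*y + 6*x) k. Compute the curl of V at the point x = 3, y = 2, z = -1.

(∇×V)₁ = ∂V₃/∂y − ∂V₂/∂z = 6*x^2 + 12*x*z - 1
(∇×V)₂ = ∂V₁/∂z − ∂V₃/∂x = -12*x*y + 2*z - 6
(∇×V)₃ = ∂V₂/∂x − ∂V₁/∂y = -5*x - 6*z^2
∇×V = (6*x^2 + 12*x*z - 1, -12*x*y + 2*z - 6, -5*x - 6*z^2)
At (3, 2, -1): (17, -80, -21).

(17, -80, -21)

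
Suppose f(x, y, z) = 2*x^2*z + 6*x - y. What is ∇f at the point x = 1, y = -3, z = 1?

(10, -1, 2)

∂f/∂x = 4*x*z + 6
∂f/∂y = -1
∂f/∂z = 2*x^2
∇f = (4*x*z + 6, -1, 2*x^2)
At (1, -3, 1): (10, -1, 2).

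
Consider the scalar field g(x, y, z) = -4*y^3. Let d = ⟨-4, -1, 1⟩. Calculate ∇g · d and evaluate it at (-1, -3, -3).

∂g/∂x = 0
∂g/∂y = -12*y^2
∂g/∂z = 0
∇g at (-1, -3, -3) = (0, -108, 0)
∇g · d = (0)(-4) + (-108)(-1) + (0)(1) = 108

108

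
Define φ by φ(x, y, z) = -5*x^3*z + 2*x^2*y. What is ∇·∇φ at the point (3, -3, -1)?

∂²φ/∂x² = 2*(-15*x*z + 2*y)
∂²φ/∂y² = 0
∂²φ/∂z² = 0
∇²φ = -30*x*z + 4*y
At (3, -3, -1): 78.

78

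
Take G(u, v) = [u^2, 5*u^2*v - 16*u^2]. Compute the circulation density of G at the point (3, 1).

∂G₂/∂u = 10*u*v - 32*u
∂G₁/∂v = 0
Scalar curl = 10*u*v - 32*u
At (3, 1): -66.

-66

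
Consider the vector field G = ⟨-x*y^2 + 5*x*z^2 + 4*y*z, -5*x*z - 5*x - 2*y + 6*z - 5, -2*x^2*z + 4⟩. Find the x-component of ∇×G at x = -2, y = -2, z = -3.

(∇×G)_1 = ∂G₃/∂y − ∂G₂/∂z
= 0 − (-5*x + 6)
= 5*x - 6
At (-2, -2, -3): -16.

-16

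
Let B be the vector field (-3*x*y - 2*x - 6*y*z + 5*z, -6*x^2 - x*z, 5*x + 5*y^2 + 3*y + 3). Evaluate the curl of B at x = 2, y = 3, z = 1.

(∇×B)₁ = ∂B₃/∂y − ∂B₂/∂z = x + 10*y + 3
(∇×B)₂ = ∂B₁/∂z − ∂B₃/∂x = -6*y
(∇×B)₃ = ∂B₂/∂x − ∂B₁/∂y = -9*x + 5*z
∇×B = (x + 10*y + 3, -6*y, -9*x + 5*z)
At (2, 3, 1): (35, -18, -13).

(35, -18, -13)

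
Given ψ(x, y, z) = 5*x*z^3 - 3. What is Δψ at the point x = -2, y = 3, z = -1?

∂²ψ/∂x² = 0
∂²ψ/∂y² = 0
∂²ψ/∂z² = 30*x*z
∇²ψ = 30*x*z
At (-2, 3, -1): 60.

60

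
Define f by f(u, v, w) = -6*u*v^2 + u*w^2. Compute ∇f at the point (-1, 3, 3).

(-45, 36, -6)

∂f/∂u = -6*v^2 + w^2
∂f/∂v = -12*u*v
∂f/∂w = 2*u*w
∇f = (-6*v^2 + w^2, -12*u*v, 2*u*w)
At (-1, 3, 3): (-45, 36, -6).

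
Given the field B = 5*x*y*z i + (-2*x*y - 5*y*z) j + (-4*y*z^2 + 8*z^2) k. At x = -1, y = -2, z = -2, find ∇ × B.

(-26, 10, -6)

(∇×B)₁ = ∂B₃/∂y − ∂B₂/∂z = 5*y - 4*z^2
(∇×B)₂ = ∂B₁/∂z − ∂B₃/∂x = 5*x*y
(∇×B)₃ = ∂B₂/∂x − ∂B₁/∂y = -5*x*z - 2*y
∇×B = (5*y - 4*z^2, 5*x*y, -5*x*z - 2*y)
At (-1, -2, -2): (-26, 10, -6).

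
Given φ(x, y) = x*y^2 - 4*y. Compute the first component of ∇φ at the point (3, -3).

(∇φ)_1 = ∂φ/∂x = y^2
At (3, -3): 9.

9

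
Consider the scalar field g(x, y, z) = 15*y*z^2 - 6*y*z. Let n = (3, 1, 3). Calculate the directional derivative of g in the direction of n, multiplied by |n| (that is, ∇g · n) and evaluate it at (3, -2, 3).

-387

∂g/∂x = 0
∂g/∂y = 15*z^2 - 6*z
∂g/∂z = 30*y*z - 6*y
∇g at (3, -2, 3) = (0, 117, -168)
∇g · n = (0)(3) + (117)(1) + (-168)(3) = -387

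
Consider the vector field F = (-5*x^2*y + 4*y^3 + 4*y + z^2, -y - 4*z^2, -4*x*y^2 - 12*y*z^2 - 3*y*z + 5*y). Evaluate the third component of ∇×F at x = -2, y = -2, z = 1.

-32

(∇×F)_3 = ∂F₂/∂x − ∂F₁/∂y
= 0 − (-5*x^2 + 12*y^2 + 4)
= 5*x^2 - 12*y^2 - 4
At (-2, -2, 1): -32.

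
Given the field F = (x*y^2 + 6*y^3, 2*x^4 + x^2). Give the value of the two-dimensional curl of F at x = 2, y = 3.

-106

∂F₂/∂x = 8*x^3 + 2*x
∂F₁/∂y = 2*x*y + 18*y^2
Scalar curl = 8*x^3 - 2*x*y + 2*x - 18*y^2
At (2, 3): -106.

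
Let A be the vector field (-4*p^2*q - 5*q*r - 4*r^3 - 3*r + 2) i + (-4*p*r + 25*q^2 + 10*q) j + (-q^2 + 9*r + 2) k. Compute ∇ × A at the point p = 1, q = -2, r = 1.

(8, -5, 5)

(∇×A)₁ = ∂A₃/∂q − ∂A₂/∂r = 4*p - 2*q
(∇×A)₂ = ∂A₁/∂r − ∂A₃/∂p = -5*q - 12*r^2 - 3
(∇×A)₃ = ∂A₂/∂p − ∂A₁/∂q = 4*p^2 + r
∇×A = (4*p - 2*q, -5*q - 12*r^2 - 3, 4*p^2 + r)
At (1, -2, 1): (8, -5, 5).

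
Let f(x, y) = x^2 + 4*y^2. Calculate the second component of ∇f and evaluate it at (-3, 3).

24

(∇f)_2 = ∂f/∂y = 8*y
At (-3, 3): 24.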